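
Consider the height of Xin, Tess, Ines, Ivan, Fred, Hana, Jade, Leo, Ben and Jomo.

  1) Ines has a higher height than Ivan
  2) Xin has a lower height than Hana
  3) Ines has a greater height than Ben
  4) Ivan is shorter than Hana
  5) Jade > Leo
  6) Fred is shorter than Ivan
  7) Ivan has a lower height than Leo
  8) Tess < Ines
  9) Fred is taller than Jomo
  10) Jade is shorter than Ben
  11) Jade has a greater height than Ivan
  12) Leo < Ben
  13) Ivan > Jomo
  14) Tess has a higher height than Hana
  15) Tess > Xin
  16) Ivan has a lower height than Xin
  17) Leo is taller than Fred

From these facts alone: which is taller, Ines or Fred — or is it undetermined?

Fred < Ivan and Ivan < Xin give Fred < Xin.
Then Xin < Hana extends the chain to Hana.
With Hana < Tess: Fred < Ivan < Xin < Hana < Tess.
With Tess < Ines: Fred < Ivan < Xin < Hana < Tess < Ines.
So Ines is taller.

Ines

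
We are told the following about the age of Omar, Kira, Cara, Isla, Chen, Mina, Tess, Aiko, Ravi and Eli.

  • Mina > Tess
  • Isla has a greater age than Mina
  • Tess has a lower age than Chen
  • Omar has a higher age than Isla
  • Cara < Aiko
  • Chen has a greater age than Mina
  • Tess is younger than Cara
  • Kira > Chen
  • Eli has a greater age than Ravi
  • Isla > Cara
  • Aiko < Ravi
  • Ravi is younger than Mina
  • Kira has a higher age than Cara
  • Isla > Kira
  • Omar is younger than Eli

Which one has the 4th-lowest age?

Ravi

Piecing the relations together gives one ordering: Tess < Cara < Aiko < Ravi < Mina < Chen < Kira < Isla < Omar < Eli.
Counting 4 from the smallest end gives Ravi.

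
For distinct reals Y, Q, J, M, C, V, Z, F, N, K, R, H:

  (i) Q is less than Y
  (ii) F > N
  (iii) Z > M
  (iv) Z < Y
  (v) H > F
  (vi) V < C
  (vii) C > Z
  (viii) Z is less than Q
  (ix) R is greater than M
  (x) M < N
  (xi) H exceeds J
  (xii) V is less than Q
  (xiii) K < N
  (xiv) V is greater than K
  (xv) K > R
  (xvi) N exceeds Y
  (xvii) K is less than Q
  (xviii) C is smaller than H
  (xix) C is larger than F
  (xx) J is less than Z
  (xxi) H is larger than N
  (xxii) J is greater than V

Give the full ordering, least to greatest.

The consecutive links are each given: M < R; R < K; K < V; V < J; J < Z; Z < Q; Q < Y; Y < N; N < F; F < C; C < H.

M < R < K < V < J < Z < Q < Y < N < F < C < H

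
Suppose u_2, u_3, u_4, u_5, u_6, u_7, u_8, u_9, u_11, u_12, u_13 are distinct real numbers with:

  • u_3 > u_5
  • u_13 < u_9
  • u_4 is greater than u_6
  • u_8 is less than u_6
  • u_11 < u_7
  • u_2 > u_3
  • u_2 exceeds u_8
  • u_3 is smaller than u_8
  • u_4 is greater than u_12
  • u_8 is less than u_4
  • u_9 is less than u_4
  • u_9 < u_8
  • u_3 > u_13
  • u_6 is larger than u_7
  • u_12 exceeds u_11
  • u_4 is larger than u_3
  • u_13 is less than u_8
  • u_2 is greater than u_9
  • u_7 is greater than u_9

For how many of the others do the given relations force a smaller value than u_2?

The elements the relations force below u_2 are u_5, u_13, u_9, u_3, u_8 — no chain reaches any other.
That is 5.

5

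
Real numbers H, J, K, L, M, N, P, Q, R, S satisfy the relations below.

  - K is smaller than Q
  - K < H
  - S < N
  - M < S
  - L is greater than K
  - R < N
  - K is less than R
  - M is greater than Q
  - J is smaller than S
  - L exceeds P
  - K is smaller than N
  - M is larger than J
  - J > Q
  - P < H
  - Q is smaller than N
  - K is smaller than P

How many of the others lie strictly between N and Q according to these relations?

3

The relations place Q below N. An element lies strictly between them when it is forced above Q and also forced below N.
Above Q: {J, M, S}. Below N: {K, J, M, R, S}.
Intersection: {J, M, S} — 3.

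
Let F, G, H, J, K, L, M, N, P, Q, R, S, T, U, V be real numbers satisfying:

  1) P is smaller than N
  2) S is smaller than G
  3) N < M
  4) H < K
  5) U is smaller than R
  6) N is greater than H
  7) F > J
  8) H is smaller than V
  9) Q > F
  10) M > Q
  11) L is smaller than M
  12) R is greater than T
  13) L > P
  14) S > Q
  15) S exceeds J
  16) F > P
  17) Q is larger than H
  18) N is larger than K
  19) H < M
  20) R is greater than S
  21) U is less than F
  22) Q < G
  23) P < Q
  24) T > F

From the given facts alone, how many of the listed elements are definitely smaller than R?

8

Directly below R: U, S, T.
One step further: J, F, Q (6 so far).
One step further: H, P (8 so far).
Nothing else is reachable below R; 8 in all.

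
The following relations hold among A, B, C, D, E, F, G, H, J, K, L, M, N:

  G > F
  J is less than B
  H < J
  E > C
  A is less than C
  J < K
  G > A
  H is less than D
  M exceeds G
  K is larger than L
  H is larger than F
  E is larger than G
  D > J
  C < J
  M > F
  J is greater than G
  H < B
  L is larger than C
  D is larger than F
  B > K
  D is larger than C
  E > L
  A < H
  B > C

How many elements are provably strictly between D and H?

1

Chaining upward from H reaches: J, K, B.
Chaining downward from D reaches: A, F, C, G, J.
Strictly between H and D are those in both lists: J — 1 element.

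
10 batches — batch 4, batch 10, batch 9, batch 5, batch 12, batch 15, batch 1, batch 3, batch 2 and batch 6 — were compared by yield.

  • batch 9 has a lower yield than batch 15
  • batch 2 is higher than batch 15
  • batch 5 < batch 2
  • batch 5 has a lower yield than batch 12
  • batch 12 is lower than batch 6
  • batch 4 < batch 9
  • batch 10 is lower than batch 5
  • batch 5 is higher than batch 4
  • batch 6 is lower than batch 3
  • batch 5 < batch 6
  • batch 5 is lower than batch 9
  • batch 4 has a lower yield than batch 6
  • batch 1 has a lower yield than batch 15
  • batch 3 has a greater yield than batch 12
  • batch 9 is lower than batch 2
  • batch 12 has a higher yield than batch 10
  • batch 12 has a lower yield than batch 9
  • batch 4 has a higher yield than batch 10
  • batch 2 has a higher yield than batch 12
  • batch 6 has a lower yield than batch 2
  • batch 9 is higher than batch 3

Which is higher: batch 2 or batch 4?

Chaining the given relations: batch 4 < batch 5 < batch 12 < batch 6 < batch 3 < batch 9 < batch 15 < batch 2.
So batch 4 < batch 2; batch 2 is the higher of the two.

batch 2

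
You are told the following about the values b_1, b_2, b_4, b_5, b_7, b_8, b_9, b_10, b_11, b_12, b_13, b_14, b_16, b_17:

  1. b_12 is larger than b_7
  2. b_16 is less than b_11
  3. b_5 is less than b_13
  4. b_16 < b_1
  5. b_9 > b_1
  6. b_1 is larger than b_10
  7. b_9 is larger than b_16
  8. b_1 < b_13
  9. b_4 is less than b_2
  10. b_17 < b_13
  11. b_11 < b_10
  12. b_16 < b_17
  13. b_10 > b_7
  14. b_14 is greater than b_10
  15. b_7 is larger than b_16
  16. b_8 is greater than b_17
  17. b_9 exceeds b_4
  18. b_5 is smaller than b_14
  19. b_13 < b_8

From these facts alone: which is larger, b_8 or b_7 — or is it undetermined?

b_8

b_7 < b_10 < b_1 < b_13 < b_8, by transitivity through b_10, b_1, b_13.
So b_8 is larger.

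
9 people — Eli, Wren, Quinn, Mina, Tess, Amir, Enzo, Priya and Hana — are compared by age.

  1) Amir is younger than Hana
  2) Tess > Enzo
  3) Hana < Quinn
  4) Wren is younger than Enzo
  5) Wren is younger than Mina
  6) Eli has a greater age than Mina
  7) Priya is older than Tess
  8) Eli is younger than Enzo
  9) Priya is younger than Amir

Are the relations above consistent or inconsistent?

consistent

Every relation is compatible with Wren < Mina < Eli < Enzo < Tess < Priya < Amir < Hana < Quinn; the set is consistent.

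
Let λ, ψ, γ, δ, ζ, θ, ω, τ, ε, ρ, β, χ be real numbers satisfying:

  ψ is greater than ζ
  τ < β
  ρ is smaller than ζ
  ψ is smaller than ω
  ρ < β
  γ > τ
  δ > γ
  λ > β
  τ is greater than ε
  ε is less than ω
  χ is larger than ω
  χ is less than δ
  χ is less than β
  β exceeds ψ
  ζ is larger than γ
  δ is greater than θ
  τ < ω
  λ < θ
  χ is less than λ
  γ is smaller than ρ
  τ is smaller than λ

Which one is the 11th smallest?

Chaining the given pairs: ε < τ < γ < ρ < ζ < ψ < ω < χ < β < λ < θ < δ.
The 11th smallest is θ.

θ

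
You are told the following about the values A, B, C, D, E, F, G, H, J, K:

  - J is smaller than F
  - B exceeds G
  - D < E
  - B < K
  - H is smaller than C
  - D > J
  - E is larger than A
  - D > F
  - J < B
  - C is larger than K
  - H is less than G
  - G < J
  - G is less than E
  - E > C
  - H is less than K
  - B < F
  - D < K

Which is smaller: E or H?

H

H < G and G < J give H < J.
Then J < B extends the chain to B.
With B < F: H < G < J < B < F.
With F < D: H < G < J < B < F < D.
With D < K: H < G < J < B < F < D < K.
Then K < C extends the chain to C.
Then C < E extends the chain to E.
So H < E; H is the smaller of the two.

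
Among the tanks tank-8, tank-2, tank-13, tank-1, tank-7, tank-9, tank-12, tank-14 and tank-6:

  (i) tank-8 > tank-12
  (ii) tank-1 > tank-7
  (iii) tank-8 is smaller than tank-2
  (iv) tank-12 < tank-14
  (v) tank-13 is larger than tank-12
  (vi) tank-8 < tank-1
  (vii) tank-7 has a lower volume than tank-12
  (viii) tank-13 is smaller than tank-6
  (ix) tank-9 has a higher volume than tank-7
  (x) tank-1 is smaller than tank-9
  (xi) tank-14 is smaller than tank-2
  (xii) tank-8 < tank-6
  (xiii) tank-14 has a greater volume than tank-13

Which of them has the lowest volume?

tank-7

Chaining upward from tank-7: directly above it, tank-12, tank-1, tank-9; then tank-8, tank-13, tank-14; then tank-6, tank-2.
That covers every other element, and nothing is given below tank-7, so tank-7 is the lowest volume.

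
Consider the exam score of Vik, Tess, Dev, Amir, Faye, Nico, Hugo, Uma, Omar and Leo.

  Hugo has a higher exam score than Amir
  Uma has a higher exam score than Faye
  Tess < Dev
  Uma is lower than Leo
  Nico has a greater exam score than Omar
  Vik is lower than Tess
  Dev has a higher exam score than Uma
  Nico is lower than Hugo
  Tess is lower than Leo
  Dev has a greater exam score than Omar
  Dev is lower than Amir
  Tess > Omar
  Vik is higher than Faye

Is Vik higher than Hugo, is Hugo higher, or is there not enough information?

Following the relations from Vik: Vik < Tess < Dev < Amir < Hugo.
So Hugo is higher.

Hugo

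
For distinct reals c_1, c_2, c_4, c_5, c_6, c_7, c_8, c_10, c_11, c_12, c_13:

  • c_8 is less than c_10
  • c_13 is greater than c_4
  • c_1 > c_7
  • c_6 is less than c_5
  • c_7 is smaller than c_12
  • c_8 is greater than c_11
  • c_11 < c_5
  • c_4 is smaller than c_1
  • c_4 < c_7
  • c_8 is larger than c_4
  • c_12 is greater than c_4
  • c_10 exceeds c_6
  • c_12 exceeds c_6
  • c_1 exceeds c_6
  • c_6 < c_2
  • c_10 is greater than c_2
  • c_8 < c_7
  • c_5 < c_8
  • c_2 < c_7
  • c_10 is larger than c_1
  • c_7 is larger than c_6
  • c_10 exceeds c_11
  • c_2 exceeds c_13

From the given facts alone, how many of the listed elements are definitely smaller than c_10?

9

Directly below c_10: c_6, c_11, c_2, c_8, c_1.
One step further: c_4, c_13, c_5, c_7 (9 so far).
Nothing else is reachable below c_10; 9 in all.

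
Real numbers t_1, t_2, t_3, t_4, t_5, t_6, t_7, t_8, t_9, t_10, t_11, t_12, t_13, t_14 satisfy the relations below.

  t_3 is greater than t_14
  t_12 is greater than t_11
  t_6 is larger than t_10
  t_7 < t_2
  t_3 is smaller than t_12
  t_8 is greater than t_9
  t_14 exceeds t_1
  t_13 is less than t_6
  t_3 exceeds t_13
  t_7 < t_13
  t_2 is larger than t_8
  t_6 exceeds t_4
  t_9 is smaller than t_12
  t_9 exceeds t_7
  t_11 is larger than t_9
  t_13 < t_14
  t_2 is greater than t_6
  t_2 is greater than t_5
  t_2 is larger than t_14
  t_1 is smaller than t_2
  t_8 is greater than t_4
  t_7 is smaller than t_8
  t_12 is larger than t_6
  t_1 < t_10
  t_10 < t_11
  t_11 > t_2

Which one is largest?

Chaining downward from t_12: directly below it, t_9, t_6, t_11, t_3; then t_7, t_10, t_13, t_14, t_4, t_2; then t_1, t_5, t_8.
That covers every other element, and nothing is given above t_12, so t_12 is the largest.

t_12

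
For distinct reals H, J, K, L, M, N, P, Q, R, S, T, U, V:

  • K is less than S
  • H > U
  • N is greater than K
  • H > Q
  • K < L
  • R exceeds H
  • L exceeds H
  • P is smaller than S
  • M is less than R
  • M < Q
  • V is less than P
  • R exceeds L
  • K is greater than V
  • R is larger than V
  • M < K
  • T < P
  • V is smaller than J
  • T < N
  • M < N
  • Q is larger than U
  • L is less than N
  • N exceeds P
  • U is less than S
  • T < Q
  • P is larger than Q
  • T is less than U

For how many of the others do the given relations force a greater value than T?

From T the given relations immediately reach U, Q, P, N.
From those, H, S — 6 in total.
From those, L, R — 8 in total.
Nothing else is reachable above T; 8 in all.

8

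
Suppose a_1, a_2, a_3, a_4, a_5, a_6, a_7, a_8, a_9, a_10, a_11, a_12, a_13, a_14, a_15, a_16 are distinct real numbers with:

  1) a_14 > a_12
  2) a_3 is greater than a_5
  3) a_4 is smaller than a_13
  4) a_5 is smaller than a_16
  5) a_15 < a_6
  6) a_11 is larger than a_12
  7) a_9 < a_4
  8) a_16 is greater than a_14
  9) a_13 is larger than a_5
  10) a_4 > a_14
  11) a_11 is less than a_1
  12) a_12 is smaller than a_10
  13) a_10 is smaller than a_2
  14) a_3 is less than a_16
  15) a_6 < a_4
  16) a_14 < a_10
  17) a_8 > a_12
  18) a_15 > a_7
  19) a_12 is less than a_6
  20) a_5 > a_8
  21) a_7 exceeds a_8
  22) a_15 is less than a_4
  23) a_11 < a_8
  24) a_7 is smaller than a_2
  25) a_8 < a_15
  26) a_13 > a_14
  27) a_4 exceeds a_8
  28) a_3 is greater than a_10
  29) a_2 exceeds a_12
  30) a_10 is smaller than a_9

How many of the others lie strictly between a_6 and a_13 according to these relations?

The relations place a_6 below a_13. An element lies strictly between them when it is forced above a_6 and also forced below a_13.
Above a_6: {a_4}. Below a_13: {a_12, a_11, a_14, a_8, a_10, a_5, a_7, a_15, a_9, a_4}.
Intersection: {a_4} — 1.

1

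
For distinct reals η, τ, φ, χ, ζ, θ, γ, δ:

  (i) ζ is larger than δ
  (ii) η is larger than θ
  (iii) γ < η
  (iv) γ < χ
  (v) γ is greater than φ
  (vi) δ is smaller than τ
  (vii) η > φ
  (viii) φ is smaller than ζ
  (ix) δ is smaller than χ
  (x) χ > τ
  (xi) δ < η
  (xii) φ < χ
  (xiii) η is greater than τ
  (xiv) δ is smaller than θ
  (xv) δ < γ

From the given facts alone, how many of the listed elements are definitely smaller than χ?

4

The elements the relations force below χ are φ, δ, τ, γ — no chain reaches any other.
That is 4.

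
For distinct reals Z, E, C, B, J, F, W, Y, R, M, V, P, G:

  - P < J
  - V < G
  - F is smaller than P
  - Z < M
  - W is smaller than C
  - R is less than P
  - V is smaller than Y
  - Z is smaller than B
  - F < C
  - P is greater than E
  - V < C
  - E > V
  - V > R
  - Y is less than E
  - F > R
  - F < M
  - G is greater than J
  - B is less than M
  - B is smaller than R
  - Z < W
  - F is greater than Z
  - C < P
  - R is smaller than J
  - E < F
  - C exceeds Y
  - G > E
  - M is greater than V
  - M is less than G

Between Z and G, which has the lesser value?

Following the relations from Z: Z < B < R < V < Y < E < F < P < J < G.
So Z < G; Z is the smaller of the two.

Z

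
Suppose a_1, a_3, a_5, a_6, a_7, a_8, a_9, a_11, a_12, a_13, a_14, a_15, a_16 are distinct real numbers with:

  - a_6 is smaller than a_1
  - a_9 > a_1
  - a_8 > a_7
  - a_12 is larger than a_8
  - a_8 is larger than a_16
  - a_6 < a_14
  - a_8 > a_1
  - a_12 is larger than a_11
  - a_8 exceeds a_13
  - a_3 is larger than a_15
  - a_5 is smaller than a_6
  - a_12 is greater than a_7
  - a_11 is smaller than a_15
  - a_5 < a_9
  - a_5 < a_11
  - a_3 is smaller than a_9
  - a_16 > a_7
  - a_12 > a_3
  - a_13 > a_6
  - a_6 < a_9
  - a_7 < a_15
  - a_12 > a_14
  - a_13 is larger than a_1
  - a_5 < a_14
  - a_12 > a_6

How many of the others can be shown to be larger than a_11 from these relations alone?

From a_11 the given relations immediately reach a_15, a_12.
From those, a_3 — 3 in total.
From those, a_9 — 4 in total.
Nothing else is reachable above a_11; 4 in all.

4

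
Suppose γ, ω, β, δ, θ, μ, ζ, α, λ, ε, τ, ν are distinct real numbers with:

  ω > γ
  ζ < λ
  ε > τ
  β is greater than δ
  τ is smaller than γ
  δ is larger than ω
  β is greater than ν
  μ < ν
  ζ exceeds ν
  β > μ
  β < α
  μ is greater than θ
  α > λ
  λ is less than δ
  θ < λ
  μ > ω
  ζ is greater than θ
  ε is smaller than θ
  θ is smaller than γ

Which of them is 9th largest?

The consecutive relations fix a unique order: τ < ε < θ < γ < ω < μ < ν < ζ < λ < δ < β < α.
Counting 9 from the largest end gives γ.

γ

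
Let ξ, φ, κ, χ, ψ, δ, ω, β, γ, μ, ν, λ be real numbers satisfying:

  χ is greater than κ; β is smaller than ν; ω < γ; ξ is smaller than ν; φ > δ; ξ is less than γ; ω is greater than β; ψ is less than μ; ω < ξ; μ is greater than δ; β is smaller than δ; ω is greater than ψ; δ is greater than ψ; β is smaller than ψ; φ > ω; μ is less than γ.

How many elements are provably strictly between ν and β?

3

Chaining upward from β reaches: ψ, δ, ω, ξ, φ, μ, γ.
Chaining downward from ν reaches: ψ, ω, ξ.
Strictly between β and ν are those in both lists: ψ, ω, ξ — 3 elements.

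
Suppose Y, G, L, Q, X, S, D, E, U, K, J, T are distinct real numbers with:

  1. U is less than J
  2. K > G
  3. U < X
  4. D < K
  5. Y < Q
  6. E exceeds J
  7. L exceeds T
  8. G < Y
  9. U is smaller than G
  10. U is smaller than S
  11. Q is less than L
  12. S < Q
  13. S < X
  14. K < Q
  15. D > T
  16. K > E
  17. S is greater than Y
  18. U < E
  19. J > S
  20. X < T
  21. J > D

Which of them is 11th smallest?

Q

Piecing the relations together gives one ordering: U < G < Y < S < X < T < D < J < E < K < Q < L.
The 11th smallest is Q.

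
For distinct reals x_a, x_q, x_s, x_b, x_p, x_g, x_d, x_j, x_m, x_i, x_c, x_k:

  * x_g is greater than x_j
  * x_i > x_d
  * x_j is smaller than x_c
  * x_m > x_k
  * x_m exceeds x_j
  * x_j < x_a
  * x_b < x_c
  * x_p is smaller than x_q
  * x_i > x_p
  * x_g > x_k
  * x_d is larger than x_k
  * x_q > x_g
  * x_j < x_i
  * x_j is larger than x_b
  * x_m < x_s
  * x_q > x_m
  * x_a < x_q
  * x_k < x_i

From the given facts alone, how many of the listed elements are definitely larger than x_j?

From x_j the given relations immediately reach x_m, x_a, x_g, x_c, x_i.
From those, x_q, x_s — 7 in total.
Nothing else is reachable above x_j; 7 in all.

7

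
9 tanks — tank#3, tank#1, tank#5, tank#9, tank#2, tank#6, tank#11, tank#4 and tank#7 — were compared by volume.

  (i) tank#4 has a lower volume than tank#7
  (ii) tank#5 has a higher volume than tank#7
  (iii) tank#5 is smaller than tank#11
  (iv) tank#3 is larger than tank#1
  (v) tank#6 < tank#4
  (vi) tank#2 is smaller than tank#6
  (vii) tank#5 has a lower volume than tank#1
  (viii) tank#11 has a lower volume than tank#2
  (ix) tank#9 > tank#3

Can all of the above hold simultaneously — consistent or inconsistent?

inconsistent

We have tank#5 < tank#11 stated directly, yet also tank#11 < tank#2 < tank#6 < tank#4 < tank#7 < tank#5 by chaining the others — so tank#11 < tank#5. Contradiction.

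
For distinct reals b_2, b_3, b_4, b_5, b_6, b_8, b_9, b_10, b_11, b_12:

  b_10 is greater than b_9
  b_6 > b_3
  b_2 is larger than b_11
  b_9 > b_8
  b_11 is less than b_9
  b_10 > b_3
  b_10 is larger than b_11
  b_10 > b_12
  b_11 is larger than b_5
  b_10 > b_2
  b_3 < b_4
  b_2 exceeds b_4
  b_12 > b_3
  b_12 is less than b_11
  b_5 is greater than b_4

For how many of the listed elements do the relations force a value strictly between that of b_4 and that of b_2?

2

Chaining upward from b_4 reaches: b_5, b_11, b_9, b_10.
Chaining downward from b_2 reaches: b_3, b_5, b_12, b_11.
Strictly between b_4 and b_2 are those in both lists: b_5, b_11 — 2 elements.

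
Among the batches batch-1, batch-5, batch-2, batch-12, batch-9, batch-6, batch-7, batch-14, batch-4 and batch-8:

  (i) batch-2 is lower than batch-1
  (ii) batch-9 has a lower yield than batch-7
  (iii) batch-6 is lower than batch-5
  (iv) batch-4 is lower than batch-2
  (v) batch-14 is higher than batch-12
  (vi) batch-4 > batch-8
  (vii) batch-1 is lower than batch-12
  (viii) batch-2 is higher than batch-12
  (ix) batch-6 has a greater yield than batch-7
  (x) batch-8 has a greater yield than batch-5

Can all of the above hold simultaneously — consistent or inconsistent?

Chaining the given relations yields batch-2 < batch-1 < batch-12, so batch-2 < batch-12. But one relation states batch-12 < batch-2. These cannot both hold.

inconsistent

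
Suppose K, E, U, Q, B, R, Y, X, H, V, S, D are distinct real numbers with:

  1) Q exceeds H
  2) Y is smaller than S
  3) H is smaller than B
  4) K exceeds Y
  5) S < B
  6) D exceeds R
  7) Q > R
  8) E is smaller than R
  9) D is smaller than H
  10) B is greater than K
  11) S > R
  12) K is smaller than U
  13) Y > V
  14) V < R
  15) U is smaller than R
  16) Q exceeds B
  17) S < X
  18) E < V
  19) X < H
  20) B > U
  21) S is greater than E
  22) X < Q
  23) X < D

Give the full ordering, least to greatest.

E < V < Y < K < U < R < S < X < D < H < B < Q

Nothing is placed below E, so it is least; from there E < V; V < Y; Y < K; K < U; U < R; R < S; S < X; X < D; D < H; H < B; B < Q, each given directly.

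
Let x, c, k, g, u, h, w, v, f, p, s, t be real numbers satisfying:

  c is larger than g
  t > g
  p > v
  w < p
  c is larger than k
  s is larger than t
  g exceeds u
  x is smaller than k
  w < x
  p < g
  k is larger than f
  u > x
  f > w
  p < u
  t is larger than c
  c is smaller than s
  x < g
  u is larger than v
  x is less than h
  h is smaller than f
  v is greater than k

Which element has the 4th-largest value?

g

Chaining the given pairs: w < x < h < f < k < v < p < u < g < c < t < s.
Counting 4 from the largest end gives g.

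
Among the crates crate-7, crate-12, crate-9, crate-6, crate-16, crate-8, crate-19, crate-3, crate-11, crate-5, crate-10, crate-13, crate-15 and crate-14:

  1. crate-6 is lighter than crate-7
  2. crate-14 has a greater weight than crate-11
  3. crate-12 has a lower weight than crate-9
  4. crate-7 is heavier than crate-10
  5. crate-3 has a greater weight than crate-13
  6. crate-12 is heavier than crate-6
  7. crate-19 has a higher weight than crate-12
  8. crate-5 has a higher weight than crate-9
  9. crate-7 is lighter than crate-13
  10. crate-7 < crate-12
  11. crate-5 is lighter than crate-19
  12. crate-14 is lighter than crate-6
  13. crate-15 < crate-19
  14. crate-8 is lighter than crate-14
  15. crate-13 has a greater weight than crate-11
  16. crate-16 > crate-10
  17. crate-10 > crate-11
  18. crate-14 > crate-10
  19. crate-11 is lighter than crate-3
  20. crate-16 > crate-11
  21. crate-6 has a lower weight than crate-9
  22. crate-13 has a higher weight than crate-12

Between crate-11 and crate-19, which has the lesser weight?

crate-11 < crate-10 and crate-10 < crate-14 give crate-11 < crate-14.
Then crate-14 < crate-6 extends the chain to crate-6.
With crate-6 < crate-7: crate-11 < crate-10 < crate-14 < crate-6 < crate-7.
With crate-7 < crate-12: crate-11 < crate-10 < crate-14 < crate-6 < crate-7 < crate-12.
Then crate-12 < crate-9 extends the chain to crate-9.
With crate-9 < crate-5: crate-11 < crate-10 < crate-14 < crate-6 < crate-7 < crate-12 < crate-9 < crate-5.
Then crate-5 < crate-19 extends the chain to crate-19.
So crate-11 < crate-19; crate-11 is the lighter of the two.

crate-11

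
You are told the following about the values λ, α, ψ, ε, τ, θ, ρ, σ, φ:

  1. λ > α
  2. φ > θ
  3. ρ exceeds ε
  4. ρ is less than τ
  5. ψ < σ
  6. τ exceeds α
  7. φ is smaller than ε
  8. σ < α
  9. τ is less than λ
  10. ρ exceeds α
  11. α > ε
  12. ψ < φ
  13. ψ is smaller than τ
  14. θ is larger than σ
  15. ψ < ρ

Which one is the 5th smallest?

ε

The consecutive relations fix a unique order: ψ < σ < θ < φ < ε < α < ρ < τ < λ.
The 5th smallest is ε.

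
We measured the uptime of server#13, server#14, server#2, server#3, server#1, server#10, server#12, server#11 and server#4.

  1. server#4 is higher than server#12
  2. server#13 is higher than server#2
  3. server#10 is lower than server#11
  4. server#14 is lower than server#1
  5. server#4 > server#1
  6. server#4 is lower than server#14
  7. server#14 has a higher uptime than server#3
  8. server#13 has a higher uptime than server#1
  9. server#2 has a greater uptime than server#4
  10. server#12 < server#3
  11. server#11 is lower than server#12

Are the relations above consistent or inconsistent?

inconsistent

Chaining the given relations yields server#14 < server#1 < server#4, so server#14 < server#4. But one relation states server#4 < server#14. These cannot both hold.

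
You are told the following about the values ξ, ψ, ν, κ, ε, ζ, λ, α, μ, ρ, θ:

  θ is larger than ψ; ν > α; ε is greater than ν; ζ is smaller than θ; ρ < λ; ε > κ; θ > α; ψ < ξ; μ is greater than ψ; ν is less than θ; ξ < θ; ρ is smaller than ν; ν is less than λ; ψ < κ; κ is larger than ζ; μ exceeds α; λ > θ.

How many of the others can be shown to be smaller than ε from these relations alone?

6

From ε the given relations immediately reach κ, ν.
From those, α, ρ, ζ, ψ — 6 in total.
No other element is forced below ε by the given relations, so the count is 6.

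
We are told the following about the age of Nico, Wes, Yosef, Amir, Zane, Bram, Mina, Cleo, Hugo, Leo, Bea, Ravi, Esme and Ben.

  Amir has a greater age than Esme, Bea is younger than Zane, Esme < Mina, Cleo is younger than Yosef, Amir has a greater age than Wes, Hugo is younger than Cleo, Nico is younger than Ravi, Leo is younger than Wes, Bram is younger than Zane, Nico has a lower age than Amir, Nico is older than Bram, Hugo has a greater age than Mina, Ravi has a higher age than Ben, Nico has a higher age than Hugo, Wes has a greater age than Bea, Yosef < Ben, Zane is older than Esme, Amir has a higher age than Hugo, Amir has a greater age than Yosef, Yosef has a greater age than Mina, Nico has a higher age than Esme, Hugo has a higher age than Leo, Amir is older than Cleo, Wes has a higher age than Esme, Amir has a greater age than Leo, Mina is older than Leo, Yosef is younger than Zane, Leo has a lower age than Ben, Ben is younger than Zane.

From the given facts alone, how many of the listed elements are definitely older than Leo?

From Leo the given relations immediately reach Mina, Hugo, Ben, Wes, Amir.
From those, Cleo, Yosef, Nico, Zane, Ravi — 10 in total.
No other element is forced above Leo by the given relations, so the count is 10.

10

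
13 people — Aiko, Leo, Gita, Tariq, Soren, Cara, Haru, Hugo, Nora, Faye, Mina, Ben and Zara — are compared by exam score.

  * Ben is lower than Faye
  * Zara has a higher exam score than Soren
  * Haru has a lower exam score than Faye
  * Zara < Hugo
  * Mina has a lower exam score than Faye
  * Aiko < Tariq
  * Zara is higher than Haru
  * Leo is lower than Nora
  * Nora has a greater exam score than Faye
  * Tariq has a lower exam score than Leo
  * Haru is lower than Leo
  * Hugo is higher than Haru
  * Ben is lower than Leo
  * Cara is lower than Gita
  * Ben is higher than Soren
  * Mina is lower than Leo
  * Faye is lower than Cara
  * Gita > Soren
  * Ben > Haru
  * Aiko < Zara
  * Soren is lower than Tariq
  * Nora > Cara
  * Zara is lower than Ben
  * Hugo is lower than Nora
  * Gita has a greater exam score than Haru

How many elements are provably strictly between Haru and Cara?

3

The relations place Haru below Cara. An element lies strictly between them when it is forced above Haru and also forced below Cara.
Above Haru: {Zara, Ben, Faye, Hugo, Gita, Leo, Nora}. Below Cara: {Aiko, Soren, Zara, Ben, Mina, Faye}.
Intersection: {Zara, Ben, Faye} — 3.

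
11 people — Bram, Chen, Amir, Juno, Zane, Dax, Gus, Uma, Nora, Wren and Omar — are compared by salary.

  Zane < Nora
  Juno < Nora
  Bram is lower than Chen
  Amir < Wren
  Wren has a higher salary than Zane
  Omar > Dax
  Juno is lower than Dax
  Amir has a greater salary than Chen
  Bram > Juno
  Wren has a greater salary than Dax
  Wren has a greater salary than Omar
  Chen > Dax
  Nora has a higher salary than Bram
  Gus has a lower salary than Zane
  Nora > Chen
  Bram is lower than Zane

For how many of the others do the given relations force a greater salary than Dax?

5

The elements the relations force above Dax are Omar, Chen, Amir, Wren, Nora — no chain reaches any other.
That is 5.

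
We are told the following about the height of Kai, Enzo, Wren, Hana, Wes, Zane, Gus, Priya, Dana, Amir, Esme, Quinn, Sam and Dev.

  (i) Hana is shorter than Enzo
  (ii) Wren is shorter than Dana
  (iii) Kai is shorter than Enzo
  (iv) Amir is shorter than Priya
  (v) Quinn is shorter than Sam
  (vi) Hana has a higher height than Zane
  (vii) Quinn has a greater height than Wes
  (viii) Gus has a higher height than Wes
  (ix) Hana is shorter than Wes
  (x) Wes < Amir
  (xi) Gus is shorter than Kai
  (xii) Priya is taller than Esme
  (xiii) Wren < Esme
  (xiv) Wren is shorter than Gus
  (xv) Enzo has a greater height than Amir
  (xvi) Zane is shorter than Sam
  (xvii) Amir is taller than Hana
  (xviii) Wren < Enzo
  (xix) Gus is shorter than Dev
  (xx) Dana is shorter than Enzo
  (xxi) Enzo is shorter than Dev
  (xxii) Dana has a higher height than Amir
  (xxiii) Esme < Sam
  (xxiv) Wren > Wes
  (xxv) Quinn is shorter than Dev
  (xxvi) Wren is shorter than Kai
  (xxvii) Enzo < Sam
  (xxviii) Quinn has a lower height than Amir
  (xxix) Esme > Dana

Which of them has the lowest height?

Zane

Chaining upward from Zane: directly above it, Hana, Sam; then Wes, Amir, Enzo; then Quinn, Wren, Dana, Gus, Priya, Dev; then Esme, Kai.
That covers every other element, and nothing is given below Zane, so Zane is the lowest height.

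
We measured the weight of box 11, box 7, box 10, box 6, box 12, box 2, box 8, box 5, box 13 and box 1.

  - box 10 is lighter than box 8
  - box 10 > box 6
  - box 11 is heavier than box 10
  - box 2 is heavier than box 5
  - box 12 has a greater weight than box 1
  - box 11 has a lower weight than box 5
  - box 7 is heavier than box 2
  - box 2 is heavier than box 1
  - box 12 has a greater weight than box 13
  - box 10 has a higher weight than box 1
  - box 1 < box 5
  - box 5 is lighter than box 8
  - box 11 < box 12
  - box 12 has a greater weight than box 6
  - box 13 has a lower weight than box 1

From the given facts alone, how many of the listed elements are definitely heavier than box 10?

6

From box 10 the given relations immediately reach box 11, box 8.
From those, box 5, box 12 — 4 in total.
From those, box 2 — 5 in total.
From those, box 7 — 6 in total.
Nothing else is reachable above box 10; 6 in all.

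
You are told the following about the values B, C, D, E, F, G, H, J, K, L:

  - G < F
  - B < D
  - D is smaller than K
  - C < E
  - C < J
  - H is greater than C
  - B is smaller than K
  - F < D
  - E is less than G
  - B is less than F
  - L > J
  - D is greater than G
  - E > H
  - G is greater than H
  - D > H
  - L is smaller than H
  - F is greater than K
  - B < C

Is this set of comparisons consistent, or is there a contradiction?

We have F < D stated directly, yet also D < K < F by chaining the others — so D < F. Contradiction.

inconsistent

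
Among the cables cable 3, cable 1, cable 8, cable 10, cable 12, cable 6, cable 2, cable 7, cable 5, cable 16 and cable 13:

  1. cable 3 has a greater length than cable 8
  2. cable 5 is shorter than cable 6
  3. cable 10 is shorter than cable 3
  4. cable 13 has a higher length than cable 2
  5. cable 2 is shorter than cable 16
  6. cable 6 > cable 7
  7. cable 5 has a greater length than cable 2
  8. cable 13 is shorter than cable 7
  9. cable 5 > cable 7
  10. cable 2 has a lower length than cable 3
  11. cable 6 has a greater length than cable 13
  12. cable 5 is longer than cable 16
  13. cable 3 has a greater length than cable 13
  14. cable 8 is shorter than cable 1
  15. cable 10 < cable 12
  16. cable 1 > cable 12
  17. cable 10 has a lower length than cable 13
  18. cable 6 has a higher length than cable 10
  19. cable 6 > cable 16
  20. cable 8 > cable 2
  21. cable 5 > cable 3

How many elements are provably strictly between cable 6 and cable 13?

3

The relations place cable 13 below cable 6. An element lies strictly between them when it is forced above cable 13 and also forced below cable 6.
Above cable 13: {cable 7, cable 3, cable 5}. Below cable 6: {cable 10, cable 2, cable 7, cable 8, cable 3, cable 16, cable 5}.
Intersection: {cable 7, cable 3, cable 5} — 3.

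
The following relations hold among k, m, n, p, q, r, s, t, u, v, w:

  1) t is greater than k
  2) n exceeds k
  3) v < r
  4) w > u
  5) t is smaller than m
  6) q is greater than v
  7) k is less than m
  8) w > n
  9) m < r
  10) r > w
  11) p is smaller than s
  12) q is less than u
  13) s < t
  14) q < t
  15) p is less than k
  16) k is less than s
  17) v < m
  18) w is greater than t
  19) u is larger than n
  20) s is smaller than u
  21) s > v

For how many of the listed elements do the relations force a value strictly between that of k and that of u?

Chaining upward from k reaches: s, t, n, m, w, r.
Chaining downward from u reaches: p, v, s, q, n.
Strictly between k and u are those in both lists: s, n — 2 elements.

2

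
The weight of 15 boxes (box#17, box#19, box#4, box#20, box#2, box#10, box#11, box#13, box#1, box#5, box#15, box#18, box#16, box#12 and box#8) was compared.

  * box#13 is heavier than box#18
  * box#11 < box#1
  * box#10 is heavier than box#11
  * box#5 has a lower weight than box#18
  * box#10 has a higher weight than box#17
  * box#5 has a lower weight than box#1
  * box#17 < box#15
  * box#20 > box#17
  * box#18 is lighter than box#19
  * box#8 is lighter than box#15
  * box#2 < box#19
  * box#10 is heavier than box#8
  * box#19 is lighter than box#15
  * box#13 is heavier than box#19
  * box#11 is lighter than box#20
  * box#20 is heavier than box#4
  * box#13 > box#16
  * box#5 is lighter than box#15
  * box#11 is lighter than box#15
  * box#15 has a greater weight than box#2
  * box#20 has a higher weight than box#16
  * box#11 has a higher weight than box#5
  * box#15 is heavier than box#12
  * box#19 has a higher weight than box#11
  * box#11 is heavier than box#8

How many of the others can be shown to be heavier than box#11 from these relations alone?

Directly above box#11: box#10, box#19, box#15, box#1, box#20.
One step further: box#13 (6 so far).
Nothing else is reachable above box#11; 6 in all.

6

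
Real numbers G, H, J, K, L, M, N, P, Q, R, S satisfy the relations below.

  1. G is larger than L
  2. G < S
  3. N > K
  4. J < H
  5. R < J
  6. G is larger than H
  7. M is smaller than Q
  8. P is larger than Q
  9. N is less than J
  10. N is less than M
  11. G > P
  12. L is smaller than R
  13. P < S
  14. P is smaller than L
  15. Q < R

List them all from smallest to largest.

Nothing is placed below K, so it is least; from there K < N; N < M; M < Q; Q < P; P < L; L < R; R < J; J < H; H < G; G < S, each given directly.

K < N < M < Q < P < L < R < J < H < G < S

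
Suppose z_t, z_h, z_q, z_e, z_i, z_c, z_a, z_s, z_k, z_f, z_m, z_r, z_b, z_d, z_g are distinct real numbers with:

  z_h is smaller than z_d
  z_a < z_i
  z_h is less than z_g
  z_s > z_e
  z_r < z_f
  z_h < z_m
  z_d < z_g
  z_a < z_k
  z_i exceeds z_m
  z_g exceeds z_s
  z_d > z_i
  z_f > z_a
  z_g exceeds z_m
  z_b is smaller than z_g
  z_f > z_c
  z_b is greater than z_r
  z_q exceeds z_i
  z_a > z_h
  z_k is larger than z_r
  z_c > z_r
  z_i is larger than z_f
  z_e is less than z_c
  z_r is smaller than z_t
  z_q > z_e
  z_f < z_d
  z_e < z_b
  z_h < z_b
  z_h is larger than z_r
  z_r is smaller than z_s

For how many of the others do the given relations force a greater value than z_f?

4

From z_f the given relations immediately reach z_i, z_d.
From those, z_g, z_q — 4 in total.
No other element is forced above z_f by the given relations, so the count is 4.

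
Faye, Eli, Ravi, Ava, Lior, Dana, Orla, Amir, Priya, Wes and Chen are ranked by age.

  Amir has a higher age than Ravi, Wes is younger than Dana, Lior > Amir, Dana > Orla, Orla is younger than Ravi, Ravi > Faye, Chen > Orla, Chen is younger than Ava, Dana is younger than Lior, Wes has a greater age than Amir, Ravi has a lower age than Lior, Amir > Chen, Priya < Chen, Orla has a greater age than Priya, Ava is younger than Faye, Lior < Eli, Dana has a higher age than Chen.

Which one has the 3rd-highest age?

Dana

Piecing the relations together gives one ordering: Priya < Orla < Chen < Ava < Faye < Ravi < Amir < Wes < Dana < Lior < Eli.
The 3rd largest is Dana.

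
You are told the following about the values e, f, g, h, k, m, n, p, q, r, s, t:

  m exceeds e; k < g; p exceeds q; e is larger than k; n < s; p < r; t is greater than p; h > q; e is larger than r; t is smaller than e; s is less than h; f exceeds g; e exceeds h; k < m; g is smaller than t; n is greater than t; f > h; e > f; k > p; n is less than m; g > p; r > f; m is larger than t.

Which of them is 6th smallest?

Chaining the given pairs: q < p < k < g < t < n < s < h < f < r < e < m.
Counting 6 from the smallest end gives n.

n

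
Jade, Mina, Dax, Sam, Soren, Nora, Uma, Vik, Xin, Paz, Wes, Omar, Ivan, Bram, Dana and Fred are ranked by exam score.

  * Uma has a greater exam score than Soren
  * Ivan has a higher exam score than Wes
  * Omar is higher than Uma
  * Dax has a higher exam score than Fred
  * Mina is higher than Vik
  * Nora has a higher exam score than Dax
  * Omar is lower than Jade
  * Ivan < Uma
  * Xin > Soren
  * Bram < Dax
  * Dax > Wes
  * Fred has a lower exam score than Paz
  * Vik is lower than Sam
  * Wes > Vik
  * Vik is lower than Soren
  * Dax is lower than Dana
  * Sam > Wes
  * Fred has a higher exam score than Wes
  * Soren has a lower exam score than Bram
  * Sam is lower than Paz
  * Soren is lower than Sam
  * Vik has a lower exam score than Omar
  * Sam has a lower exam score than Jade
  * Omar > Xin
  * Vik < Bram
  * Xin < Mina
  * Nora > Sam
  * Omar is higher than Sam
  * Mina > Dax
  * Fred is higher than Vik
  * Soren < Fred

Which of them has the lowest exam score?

Wes is not least since Vik < Wes; Soren is not least since Vik < Soren; Sam is not least since Wes < Sam; Bram is not least since Soren < Bram; Ivan is not least since Wes < Ivan; Uma is not least since Ivan < Uma; Fred is not least since Vik < Fred; Dax is not least since Bram < Dax; Nora is not least since Dax < Nora; Paz is not least since Sam < Paz; Xin is not least since Soren < Xin; Dana is not least since Dax < Dana; Mina is not least since Xin < Mina; Omar is not least since Vik < Omar; Jade is not least since Omar < Jade.
Only Vik has nothing below it, so Vik is the lowest exam score.

Vik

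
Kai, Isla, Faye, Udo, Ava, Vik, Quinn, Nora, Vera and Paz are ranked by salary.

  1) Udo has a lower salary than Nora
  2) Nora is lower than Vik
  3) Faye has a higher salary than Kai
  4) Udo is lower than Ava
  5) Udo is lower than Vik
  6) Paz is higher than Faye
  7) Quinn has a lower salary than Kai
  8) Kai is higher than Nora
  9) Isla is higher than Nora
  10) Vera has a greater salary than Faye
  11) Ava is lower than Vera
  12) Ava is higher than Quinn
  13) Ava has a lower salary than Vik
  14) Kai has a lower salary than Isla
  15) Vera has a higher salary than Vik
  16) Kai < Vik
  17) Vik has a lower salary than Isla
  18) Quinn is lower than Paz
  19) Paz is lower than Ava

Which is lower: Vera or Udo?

Udo < Nora < Kai < Faye < Paz < Ava < Vik < Vera, by transitivity through Nora, Kai, Faye, Paz, Ava, Vik.
So Udo < Vera; Udo is the lower of the two.

Udo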